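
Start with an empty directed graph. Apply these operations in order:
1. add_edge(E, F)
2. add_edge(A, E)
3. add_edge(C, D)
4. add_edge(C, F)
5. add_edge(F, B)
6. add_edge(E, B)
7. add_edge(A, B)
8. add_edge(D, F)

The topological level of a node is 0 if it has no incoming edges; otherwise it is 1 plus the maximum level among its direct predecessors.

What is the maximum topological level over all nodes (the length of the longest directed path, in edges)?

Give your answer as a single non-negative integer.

Op 1: add_edge(E, F). Edges now: 1
Op 2: add_edge(A, E). Edges now: 2
Op 3: add_edge(C, D). Edges now: 3
Op 4: add_edge(C, F). Edges now: 4
Op 5: add_edge(F, B). Edges now: 5
Op 6: add_edge(E, B). Edges now: 6
Op 7: add_edge(A, B). Edges now: 7
Op 8: add_edge(D, F). Edges now: 8
Compute levels (Kahn BFS):
  sources (in-degree 0): A, C
  process A: level=0
    A->B: in-degree(B)=2, level(B)>=1
    A->E: in-degree(E)=0, level(E)=1, enqueue
  process C: level=0
    C->D: in-degree(D)=0, level(D)=1, enqueue
    C->F: in-degree(F)=2, level(F)>=1
  process E: level=1
    E->B: in-degree(B)=1, level(B)>=2
    E->F: in-degree(F)=1, level(F)>=2
  process D: level=1
    D->F: in-degree(F)=0, level(F)=2, enqueue
  process F: level=2
    F->B: in-degree(B)=0, level(B)=3, enqueue
  process B: level=3
All levels: A:0, B:3, C:0, D:1, E:1, F:2
max level = 3

Answer: 3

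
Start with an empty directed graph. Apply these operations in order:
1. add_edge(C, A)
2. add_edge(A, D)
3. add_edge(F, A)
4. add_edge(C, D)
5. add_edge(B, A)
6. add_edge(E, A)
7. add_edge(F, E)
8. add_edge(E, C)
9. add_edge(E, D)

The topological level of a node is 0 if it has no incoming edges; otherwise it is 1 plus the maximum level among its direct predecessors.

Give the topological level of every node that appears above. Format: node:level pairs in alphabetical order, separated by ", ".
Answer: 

Op 1: add_edge(C, A). Edges now: 1
Op 2: add_edge(A, D). Edges now: 2
Op 3: add_edge(F, A). Edges now: 3
Op 4: add_edge(C, D). Edges now: 4
Op 5: add_edge(B, A). Edges now: 5
Op 6: add_edge(E, A). Edges now: 6
Op 7: add_edge(F, E). Edges now: 7
Op 8: add_edge(E, C). Edges now: 8
Op 9: add_edge(E, D). Edges now: 9
Compute levels (Kahn BFS):
  sources (in-degree 0): B, F
  process B: level=0
    B->A: in-degree(A)=3, level(A)>=1
  process F: level=0
    F->A: in-degree(A)=2, level(A)>=1
    F->E: in-degree(E)=0, level(E)=1, enqueue
  process E: level=1
    E->A: in-degree(A)=1, level(A)>=2
    E->C: in-degree(C)=0, level(C)=2, enqueue
    E->D: in-degree(D)=2, level(D)>=2
  process C: level=2
    C->A: in-degree(A)=0, level(A)=3, enqueue
    C->D: in-degree(D)=1, level(D)>=3
  process A: level=3
    A->D: in-degree(D)=0, level(D)=4, enqueue
  process D: level=4
All levels: A:3, B:0, C:2, D:4, E:1, F:0

Answer: A:3, B:0, C:2, D:4, E:1, F:0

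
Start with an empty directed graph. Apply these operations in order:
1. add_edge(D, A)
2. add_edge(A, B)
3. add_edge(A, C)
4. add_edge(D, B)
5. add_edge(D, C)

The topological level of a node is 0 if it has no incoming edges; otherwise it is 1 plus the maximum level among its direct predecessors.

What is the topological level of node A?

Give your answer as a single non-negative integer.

Answer: 1

Derivation:
Op 1: add_edge(D, A). Edges now: 1
Op 2: add_edge(A, B). Edges now: 2
Op 3: add_edge(A, C). Edges now: 3
Op 4: add_edge(D, B). Edges now: 4
Op 5: add_edge(D, C). Edges now: 5
Compute levels (Kahn BFS):
  sources (in-degree 0): D
  process D: level=0
    D->A: in-degree(A)=0, level(A)=1, enqueue
    D->B: in-degree(B)=1, level(B)>=1
    D->C: in-degree(C)=1, level(C)>=1
  process A: level=1
    A->B: in-degree(B)=0, level(B)=2, enqueue
    A->C: in-degree(C)=0, level(C)=2, enqueue
  process B: level=2
  process C: level=2
All levels: A:1, B:2, C:2, D:0
level(A) = 1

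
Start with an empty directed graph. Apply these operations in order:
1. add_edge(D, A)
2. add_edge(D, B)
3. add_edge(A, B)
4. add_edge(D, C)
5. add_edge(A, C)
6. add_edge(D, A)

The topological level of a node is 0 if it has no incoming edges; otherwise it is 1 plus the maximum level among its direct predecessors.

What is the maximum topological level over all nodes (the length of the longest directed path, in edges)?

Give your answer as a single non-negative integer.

Op 1: add_edge(D, A). Edges now: 1
Op 2: add_edge(D, B). Edges now: 2
Op 3: add_edge(A, B). Edges now: 3
Op 4: add_edge(D, C). Edges now: 4
Op 5: add_edge(A, C). Edges now: 5
Op 6: add_edge(D, A) (duplicate, no change). Edges now: 5
Compute levels (Kahn BFS):
  sources (in-degree 0): D
  process D: level=0
    D->A: in-degree(A)=0, level(A)=1, enqueue
    D->B: in-degree(B)=1, level(B)>=1
    D->C: in-degree(C)=1, level(C)>=1
  process A: level=1
    A->B: in-degree(B)=0, level(B)=2, enqueue
    A->C: in-degree(C)=0, level(C)=2, enqueue
  process B: level=2
  process C: level=2
All levels: A:1, B:2, C:2, D:0
max level = 2

Answer: 2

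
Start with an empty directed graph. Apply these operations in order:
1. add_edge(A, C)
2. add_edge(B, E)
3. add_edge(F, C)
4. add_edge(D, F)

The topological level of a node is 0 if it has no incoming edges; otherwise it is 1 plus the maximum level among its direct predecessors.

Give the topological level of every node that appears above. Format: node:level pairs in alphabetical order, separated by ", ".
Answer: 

Op 1: add_edge(A, C). Edges now: 1
Op 2: add_edge(B, E). Edges now: 2
Op 3: add_edge(F, C). Edges now: 3
Op 4: add_edge(D, F). Edges now: 4
Compute levels (Kahn BFS):
  sources (in-degree 0): A, B, D
  process A: level=0
    A->C: in-degree(C)=1, level(C)>=1
  process B: level=0
    B->E: in-degree(E)=0, level(E)=1, enqueue
  process D: level=0
    D->F: in-degree(F)=0, level(F)=1, enqueue
  process E: level=1
  process F: level=1
    F->C: in-degree(C)=0, level(C)=2, enqueue
  process C: level=2
All levels: A:0, B:0, C:2, D:0, E:1, F:1

Answer: A:0, B:0, C:2, D:0, E:1, F:1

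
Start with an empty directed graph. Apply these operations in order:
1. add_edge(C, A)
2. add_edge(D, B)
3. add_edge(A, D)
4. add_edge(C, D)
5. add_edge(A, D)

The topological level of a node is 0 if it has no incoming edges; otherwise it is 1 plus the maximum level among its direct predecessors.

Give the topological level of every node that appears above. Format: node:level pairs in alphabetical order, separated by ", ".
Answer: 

Answer: A:1, B:3, C:0, D:2

Derivation:
Op 1: add_edge(C, A). Edges now: 1
Op 2: add_edge(D, B). Edges now: 2
Op 3: add_edge(A, D). Edges now: 3
Op 4: add_edge(C, D). Edges now: 4
Op 5: add_edge(A, D) (duplicate, no change). Edges now: 4
Compute levels (Kahn BFS):
  sources (in-degree 0): C
  process C: level=0
    C->A: in-degree(A)=0, level(A)=1, enqueue
    C->D: in-degree(D)=1, level(D)>=1
  process A: level=1
    A->D: in-degree(D)=0, level(D)=2, enqueue
  process D: level=2
    D->B: in-degree(B)=0, level(B)=3, enqueue
  process B: level=3
All levels: A:1, B:3, C:0, D:2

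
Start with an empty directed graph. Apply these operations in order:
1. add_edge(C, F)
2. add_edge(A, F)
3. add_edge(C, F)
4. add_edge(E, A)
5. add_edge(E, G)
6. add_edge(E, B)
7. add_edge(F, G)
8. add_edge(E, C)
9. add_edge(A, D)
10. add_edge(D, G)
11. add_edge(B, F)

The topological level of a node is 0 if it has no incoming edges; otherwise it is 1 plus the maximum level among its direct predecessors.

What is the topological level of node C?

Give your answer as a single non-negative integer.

Answer: 1

Derivation:
Op 1: add_edge(C, F). Edges now: 1
Op 2: add_edge(A, F). Edges now: 2
Op 3: add_edge(C, F) (duplicate, no change). Edges now: 2
Op 4: add_edge(E, A). Edges now: 3
Op 5: add_edge(E, G). Edges now: 4
Op 6: add_edge(E, B). Edges now: 5
Op 7: add_edge(F, G). Edges now: 6
Op 8: add_edge(E, C). Edges now: 7
Op 9: add_edge(A, D). Edges now: 8
Op 10: add_edge(D, G). Edges now: 9
Op 11: add_edge(B, F). Edges now: 10
Compute levels (Kahn BFS):
  sources (in-degree 0): E
  process E: level=0
    E->A: in-degree(A)=0, level(A)=1, enqueue
    E->B: in-degree(B)=0, level(B)=1, enqueue
    E->C: in-degree(C)=0, level(C)=1, enqueue
    E->G: in-degree(G)=2, level(G)>=1
  process A: level=1
    A->D: in-degree(D)=0, level(D)=2, enqueue
    A->F: in-degree(F)=2, level(F)>=2
  process B: level=1
    B->F: in-degree(F)=1, level(F)>=2
  process C: level=1
    C->F: in-degree(F)=0, level(F)=2, enqueue
  process D: level=2
    D->G: in-degree(G)=1, level(G)>=3
  process F: level=2
    F->G: in-degree(G)=0, level(G)=3, enqueue
  process G: level=3
All levels: A:1, B:1, C:1, D:2, E:0, F:2, G:3
level(C) = 1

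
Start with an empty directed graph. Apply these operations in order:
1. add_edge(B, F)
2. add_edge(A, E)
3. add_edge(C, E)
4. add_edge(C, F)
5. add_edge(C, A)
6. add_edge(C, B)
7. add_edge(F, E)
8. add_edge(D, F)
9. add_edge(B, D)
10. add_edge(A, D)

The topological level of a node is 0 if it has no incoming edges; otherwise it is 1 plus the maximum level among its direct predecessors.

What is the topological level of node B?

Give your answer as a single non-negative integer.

Op 1: add_edge(B, F). Edges now: 1
Op 2: add_edge(A, E). Edges now: 2
Op 3: add_edge(C, E). Edges now: 3
Op 4: add_edge(C, F). Edges now: 4
Op 5: add_edge(C, A). Edges now: 5
Op 6: add_edge(C, B). Edges now: 6
Op 7: add_edge(F, E). Edges now: 7
Op 8: add_edge(D, F). Edges now: 8
Op 9: add_edge(B, D). Edges now: 9
Op 10: add_edge(A, D). Edges now: 10
Compute levels (Kahn BFS):
  sources (in-degree 0): C
  process C: level=0
    C->A: in-degree(A)=0, level(A)=1, enqueue
    C->B: in-degree(B)=0, level(B)=1, enqueue
    C->E: in-degree(E)=2, level(E)>=1
    C->F: in-degree(F)=2, level(F)>=1
  process A: level=1
    A->D: in-degree(D)=1, level(D)>=2
    A->E: in-degree(E)=1, level(E)>=2
  process B: level=1
    B->D: in-degree(D)=0, level(D)=2, enqueue
    B->F: in-degree(F)=1, level(F)>=2
  process D: level=2
    D->F: in-degree(F)=0, level(F)=3, enqueue
  process F: level=3
    F->E: in-degree(E)=0, level(E)=4, enqueue
  process E: level=4
All levels: A:1, B:1, C:0, D:2, E:4, F:3
level(B) = 1

Answer: 1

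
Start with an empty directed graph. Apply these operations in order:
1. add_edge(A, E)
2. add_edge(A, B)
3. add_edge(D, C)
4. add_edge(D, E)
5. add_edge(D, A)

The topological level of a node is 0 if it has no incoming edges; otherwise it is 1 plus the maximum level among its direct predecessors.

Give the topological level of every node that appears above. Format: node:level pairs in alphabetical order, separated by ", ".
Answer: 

Op 1: add_edge(A, E). Edges now: 1
Op 2: add_edge(A, B). Edges now: 2
Op 3: add_edge(D, C). Edges now: 3
Op 4: add_edge(D, E). Edges now: 4
Op 5: add_edge(D, A). Edges now: 5
Compute levels (Kahn BFS):
  sources (in-degree 0): D
  process D: level=0
    D->A: in-degree(A)=0, level(A)=1, enqueue
    D->C: in-degree(C)=0, level(C)=1, enqueue
    D->E: in-degree(E)=1, level(E)>=1
  process A: level=1
    A->B: in-degree(B)=0, level(B)=2, enqueue
    A->E: in-degree(E)=0, level(E)=2, enqueue
  process C: level=1
  process B: level=2
  process E: level=2
All levels: A:1, B:2, C:1, D:0, E:2

Answer: A:1, B:2, C:1, D:0, E:2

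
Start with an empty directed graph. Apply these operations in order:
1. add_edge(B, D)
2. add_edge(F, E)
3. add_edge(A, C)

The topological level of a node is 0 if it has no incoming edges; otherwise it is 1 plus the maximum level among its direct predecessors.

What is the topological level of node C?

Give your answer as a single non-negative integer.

Op 1: add_edge(B, D). Edges now: 1
Op 2: add_edge(F, E). Edges now: 2
Op 3: add_edge(A, C). Edges now: 3
Compute levels (Kahn BFS):
  sources (in-degree 0): A, B, F
  process A: level=0
    A->C: in-degree(C)=0, level(C)=1, enqueue
  process B: level=0
    B->D: in-degree(D)=0, level(D)=1, enqueue
  process F: level=0
    F->E: in-degree(E)=0, level(E)=1, enqueue
  process C: level=1
  process D: level=1
  process E: level=1
All levels: A:0, B:0, C:1, D:1, E:1, F:0
level(C) = 1

Answer: 1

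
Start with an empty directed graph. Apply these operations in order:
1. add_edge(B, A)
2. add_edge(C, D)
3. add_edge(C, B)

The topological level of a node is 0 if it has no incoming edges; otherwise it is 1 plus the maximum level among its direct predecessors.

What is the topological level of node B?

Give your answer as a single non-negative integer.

Answer: 1

Derivation:
Op 1: add_edge(B, A). Edges now: 1
Op 2: add_edge(C, D). Edges now: 2
Op 3: add_edge(C, B). Edges now: 3
Compute levels (Kahn BFS):
  sources (in-degree 0): C
  process C: level=0
    C->B: in-degree(B)=0, level(B)=1, enqueue
    C->D: in-degree(D)=0, level(D)=1, enqueue
  process B: level=1
    B->A: in-degree(A)=0, level(A)=2, enqueue
  process D: level=1
  process A: level=2
All levels: A:2, B:1, C:0, D:1
level(B) = 1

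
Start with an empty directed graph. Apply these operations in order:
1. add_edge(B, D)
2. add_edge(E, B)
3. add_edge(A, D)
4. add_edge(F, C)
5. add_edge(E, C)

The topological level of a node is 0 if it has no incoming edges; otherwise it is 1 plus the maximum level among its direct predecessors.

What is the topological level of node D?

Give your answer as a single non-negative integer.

Answer: 2

Derivation:
Op 1: add_edge(B, D). Edges now: 1
Op 2: add_edge(E, B). Edges now: 2
Op 3: add_edge(A, D). Edges now: 3
Op 4: add_edge(F, C). Edges now: 4
Op 5: add_edge(E, C). Edges now: 5
Compute levels (Kahn BFS):
  sources (in-degree 0): A, E, F
  process A: level=0
    A->D: in-degree(D)=1, level(D)>=1
  process E: level=0
    E->B: in-degree(B)=0, level(B)=1, enqueue
    E->C: in-degree(C)=1, level(C)>=1
  process F: level=0
    F->C: in-degree(C)=0, level(C)=1, enqueue
  process B: level=1
    B->D: in-degree(D)=0, level(D)=2, enqueue
  process C: level=1
  process D: level=2
All levels: A:0, B:1, C:1, D:2, E:0, F:0
level(D) = 2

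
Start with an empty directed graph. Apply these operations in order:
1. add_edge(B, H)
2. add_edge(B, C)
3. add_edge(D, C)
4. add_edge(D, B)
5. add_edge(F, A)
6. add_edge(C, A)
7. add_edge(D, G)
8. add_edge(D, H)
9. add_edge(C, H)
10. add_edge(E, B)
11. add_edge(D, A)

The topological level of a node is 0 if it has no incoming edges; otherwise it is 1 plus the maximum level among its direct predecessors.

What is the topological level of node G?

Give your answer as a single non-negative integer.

Answer: 1

Derivation:
Op 1: add_edge(B, H). Edges now: 1
Op 2: add_edge(B, C). Edges now: 2
Op 3: add_edge(D, C). Edges now: 3
Op 4: add_edge(D, B). Edges now: 4
Op 5: add_edge(F, A). Edges now: 5
Op 6: add_edge(C, A). Edges now: 6
Op 7: add_edge(D, G). Edges now: 7
Op 8: add_edge(D, H). Edges now: 8
Op 9: add_edge(C, H). Edges now: 9
Op 10: add_edge(E, B). Edges now: 10
Op 11: add_edge(D, A). Edges now: 11
Compute levels (Kahn BFS):
  sources (in-degree 0): D, E, F
  process D: level=0
    D->A: in-degree(A)=2, level(A)>=1
    D->B: in-degree(B)=1, level(B)>=1
    D->C: in-degree(C)=1, level(C)>=1
    D->G: in-degree(G)=0, level(G)=1, enqueue
    D->H: in-degree(H)=2, level(H)>=1
  process E: level=0
    E->B: in-degree(B)=0, level(B)=1, enqueue
  process F: level=0
    F->A: in-degree(A)=1, level(A)>=1
  process G: level=1
  process B: level=1
    B->C: in-degree(C)=0, level(C)=2, enqueue
    B->H: in-degree(H)=1, level(H)>=2
  process C: level=2
    C->A: in-degree(A)=0, level(A)=3, enqueue
    C->H: in-degree(H)=0, level(H)=3, enqueue
  process A: level=3
  process H: level=3
All levels: A:3, B:1, C:2, D:0, E:0, F:0, G:1, H:3
level(G) = 1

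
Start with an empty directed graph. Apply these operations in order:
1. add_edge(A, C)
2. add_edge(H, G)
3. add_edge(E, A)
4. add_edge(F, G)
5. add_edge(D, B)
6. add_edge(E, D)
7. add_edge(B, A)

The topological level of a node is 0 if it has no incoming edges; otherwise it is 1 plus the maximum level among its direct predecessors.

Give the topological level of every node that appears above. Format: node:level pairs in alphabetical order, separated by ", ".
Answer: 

Op 1: add_edge(A, C). Edges now: 1
Op 2: add_edge(H, G). Edges now: 2
Op 3: add_edge(E, A). Edges now: 3
Op 4: add_edge(F, G). Edges now: 4
Op 5: add_edge(D, B). Edges now: 5
Op 6: add_edge(E, D). Edges now: 6
Op 7: add_edge(B, A). Edges now: 7
Compute levels (Kahn BFS):
  sources (in-degree 0): E, F, H
  process E: level=0
    E->A: in-degree(A)=1, level(A)>=1
    E->D: in-degree(D)=0, level(D)=1, enqueue
  process F: level=0
    F->G: in-degree(G)=1, level(G)>=1
  process H: level=0
    H->G: in-degree(G)=0, level(G)=1, enqueue
  process D: level=1
    D->B: in-degree(B)=0, level(B)=2, enqueue
  process G: level=1
  process B: level=2
    B->A: in-degree(A)=0, level(A)=3, enqueue
  process A: level=3
    A->C: in-degree(C)=0, level(C)=4, enqueue
  process C: level=4
All levels: A:3, B:2, C:4, D:1, E:0, F:0, G:1, H:0

Answer: A:3, B:2, C:4, D:1, E:0, F:0, G:1, H:0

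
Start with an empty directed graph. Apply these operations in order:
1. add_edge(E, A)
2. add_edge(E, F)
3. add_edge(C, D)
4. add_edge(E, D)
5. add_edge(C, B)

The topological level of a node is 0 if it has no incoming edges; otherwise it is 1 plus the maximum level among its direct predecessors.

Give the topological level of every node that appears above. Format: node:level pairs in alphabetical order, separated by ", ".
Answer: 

Op 1: add_edge(E, A). Edges now: 1
Op 2: add_edge(E, F). Edges now: 2
Op 3: add_edge(C, D). Edges now: 3
Op 4: add_edge(E, D). Edges now: 4
Op 5: add_edge(C, B). Edges now: 5
Compute levels (Kahn BFS):
  sources (in-degree 0): C, E
  process C: level=0
    C->B: in-degree(B)=0, level(B)=1, enqueue
    C->D: in-degree(D)=1, level(D)>=1
  process E: level=0
    E->A: in-degree(A)=0, level(A)=1, enqueue
    E->D: in-degree(D)=0, level(D)=1, enqueue
    E->F: in-degree(F)=0, level(F)=1, enqueue
  process B: level=1
  process A: level=1
  process D: level=1
  process F: level=1
All levels: A:1, B:1, C:0, D:1, E:0, F:1

Answer: A:1, B:1, C:0, D:1, E:0, F:1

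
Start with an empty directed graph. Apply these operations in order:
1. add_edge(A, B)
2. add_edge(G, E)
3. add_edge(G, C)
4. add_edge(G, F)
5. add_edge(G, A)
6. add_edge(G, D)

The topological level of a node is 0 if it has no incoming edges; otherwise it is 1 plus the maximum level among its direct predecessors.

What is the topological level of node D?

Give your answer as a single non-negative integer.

Op 1: add_edge(A, B). Edges now: 1
Op 2: add_edge(G, E). Edges now: 2
Op 3: add_edge(G, C). Edges now: 3
Op 4: add_edge(G, F). Edges now: 4
Op 5: add_edge(G, A). Edges now: 5
Op 6: add_edge(G, D). Edges now: 6
Compute levels (Kahn BFS):
  sources (in-degree 0): G
  process G: level=0
    G->A: in-degree(A)=0, level(A)=1, enqueue
    G->C: in-degree(C)=0, level(C)=1, enqueue
    G->D: in-degree(D)=0, level(D)=1, enqueue
    G->E: in-degree(E)=0, level(E)=1, enqueue
    G->F: in-degree(F)=0, level(F)=1, enqueue
  process A: level=1
    A->B: in-degree(B)=0, level(B)=2, enqueue
  process C: level=1
  process D: level=1
  process E: level=1
  process F: level=1
  process B: level=2
All levels: A:1, B:2, C:1, D:1, E:1, F:1, G:0
level(D) = 1

Answer: 1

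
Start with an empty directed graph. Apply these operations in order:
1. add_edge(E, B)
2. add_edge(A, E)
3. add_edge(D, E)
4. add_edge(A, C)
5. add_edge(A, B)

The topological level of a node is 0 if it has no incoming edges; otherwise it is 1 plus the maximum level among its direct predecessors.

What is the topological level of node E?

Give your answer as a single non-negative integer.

Op 1: add_edge(E, B). Edges now: 1
Op 2: add_edge(A, E). Edges now: 2
Op 3: add_edge(D, E). Edges now: 3
Op 4: add_edge(A, C). Edges now: 4
Op 5: add_edge(A, B). Edges now: 5
Compute levels (Kahn BFS):
  sources (in-degree 0): A, D
  process A: level=0
    A->B: in-degree(B)=1, level(B)>=1
    A->C: in-degree(C)=0, level(C)=1, enqueue
    A->E: in-degree(E)=1, level(E)>=1
  process D: level=0
    D->E: in-degree(E)=0, level(E)=1, enqueue
  process C: level=1
  process E: level=1
    E->B: in-degree(B)=0, level(B)=2, enqueue
  process B: level=2
All levels: A:0, B:2, C:1, D:0, E:1
level(E) = 1

Answer: 1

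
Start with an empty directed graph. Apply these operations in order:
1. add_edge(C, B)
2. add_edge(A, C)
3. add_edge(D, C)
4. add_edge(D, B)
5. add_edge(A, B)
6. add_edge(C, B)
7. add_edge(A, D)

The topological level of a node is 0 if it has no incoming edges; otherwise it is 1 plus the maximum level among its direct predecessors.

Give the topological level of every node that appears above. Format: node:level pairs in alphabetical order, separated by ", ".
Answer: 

Op 1: add_edge(C, B). Edges now: 1
Op 2: add_edge(A, C). Edges now: 2
Op 3: add_edge(D, C). Edges now: 3
Op 4: add_edge(D, B). Edges now: 4
Op 5: add_edge(A, B). Edges now: 5
Op 6: add_edge(C, B) (duplicate, no change). Edges now: 5
Op 7: add_edge(A, D). Edges now: 6
Compute levels (Kahn BFS):
  sources (in-degree 0): A
  process A: level=0
    A->B: in-degree(B)=2, level(B)>=1
    A->C: in-degree(C)=1, level(C)>=1
    A->D: in-degree(D)=0, level(D)=1, enqueue
  process D: level=1
    D->B: in-degree(B)=1, level(B)>=2
    D->C: in-degree(C)=0, level(C)=2, enqueue
  process C: level=2
    C->B: in-degree(B)=0, level(B)=3, enqueue
  process B: level=3
All levels: A:0, B:3, C:2, D:1

Answer: A:0, B:3, C:2, D:1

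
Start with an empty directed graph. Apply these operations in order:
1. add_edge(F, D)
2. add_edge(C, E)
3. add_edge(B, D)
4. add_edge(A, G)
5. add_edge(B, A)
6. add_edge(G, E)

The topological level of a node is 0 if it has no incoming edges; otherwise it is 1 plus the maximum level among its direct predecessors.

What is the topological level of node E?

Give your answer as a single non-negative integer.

Answer: 3

Derivation:
Op 1: add_edge(F, D). Edges now: 1
Op 2: add_edge(C, E). Edges now: 2
Op 3: add_edge(B, D). Edges now: 3
Op 4: add_edge(A, G). Edges now: 4
Op 5: add_edge(B, A). Edges now: 5
Op 6: add_edge(G, E). Edges now: 6
Compute levels (Kahn BFS):
  sources (in-degree 0): B, C, F
  process B: level=0
    B->A: in-degree(A)=0, level(A)=1, enqueue
    B->D: in-degree(D)=1, level(D)>=1
  process C: level=0
    C->E: in-degree(E)=1, level(E)>=1
  process F: level=0
    F->D: in-degree(D)=0, level(D)=1, enqueue
  process A: level=1
    A->G: in-degree(G)=0, level(G)=2, enqueue
  process D: level=1
  process G: level=2
    G->E: in-degree(E)=0, level(E)=3, enqueue
  process E: level=3
All levels: A:1, B:0, C:0, D:1, E:3, F:0, G:2
level(E) = 3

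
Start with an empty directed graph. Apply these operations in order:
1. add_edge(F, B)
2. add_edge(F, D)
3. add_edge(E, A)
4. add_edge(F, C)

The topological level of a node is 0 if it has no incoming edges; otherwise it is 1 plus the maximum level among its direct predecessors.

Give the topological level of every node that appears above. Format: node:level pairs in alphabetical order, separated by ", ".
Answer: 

Answer: A:1, B:1, C:1, D:1, E:0, F:0

Derivation:
Op 1: add_edge(F, B). Edges now: 1
Op 2: add_edge(F, D). Edges now: 2
Op 3: add_edge(E, A). Edges now: 3
Op 4: add_edge(F, C). Edges now: 4
Compute levels (Kahn BFS):
  sources (in-degree 0): E, F
  process E: level=0
    E->A: in-degree(A)=0, level(A)=1, enqueue
  process F: level=0
    F->B: in-degree(B)=0, level(B)=1, enqueue
    F->C: in-degree(C)=0, level(C)=1, enqueue
    F->D: in-degree(D)=0, level(D)=1, enqueue
  process A: level=1
  process B: level=1
  process C: level=1
  process D: level=1
All levels: A:1, B:1, C:1, D:1, E:0, F:0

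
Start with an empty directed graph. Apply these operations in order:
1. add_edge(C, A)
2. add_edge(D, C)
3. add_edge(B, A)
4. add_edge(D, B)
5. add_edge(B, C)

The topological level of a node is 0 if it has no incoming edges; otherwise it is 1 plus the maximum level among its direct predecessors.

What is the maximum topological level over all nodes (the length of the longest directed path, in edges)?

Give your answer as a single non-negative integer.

Answer: 3

Derivation:
Op 1: add_edge(C, A). Edges now: 1
Op 2: add_edge(D, C). Edges now: 2
Op 3: add_edge(B, A). Edges now: 3
Op 4: add_edge(D, B). Edges now: 4
Op 5: add_edge(B, C). Edges now: 5
Compute levels (Kahn BFS):
  sources (in-degree 0): D
  process D: level=0
    D->B: in-degree(B)=0, level(B)=1, enqueue
    D->C: in-degree(C)=1, level(C)>=1
  process B: level=1
    B->A: in-degree(A)=1, level(A)>=2
    B->C: in-degree(C)=0, level(C)=2, enqueue
  process C: level=2
    C->A: in-degree(A)=0, level(A)=3, enqueue
  process A: level=3
All levels: A:3, B:1, C:2, D:0
max level = 3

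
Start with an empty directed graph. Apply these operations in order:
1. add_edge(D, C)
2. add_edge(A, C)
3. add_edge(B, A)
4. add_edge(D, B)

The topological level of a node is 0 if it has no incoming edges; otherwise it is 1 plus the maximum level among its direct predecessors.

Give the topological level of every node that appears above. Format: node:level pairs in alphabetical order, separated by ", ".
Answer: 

Op 1: add_edge(D, C). Edges now: 1
Op 2: add_edge(A, C). Edges now: 2
Op 3: add_edge(B, A). Edges now: 3
Op 4: add_edge(D, B). Edges now: 4
Compute levels (Kahn BFS):
  sources (in-degree 0): D
  process D: level=0
    D->B: in-degree(B)=0, level(B)=1, enqueue
    D->C: in-degree(C)=1, level(C)>=1
  process B: level=1
    B->A: in-degree(A)=0, level(A)=2, enqueue
  process A: level=2
    A->C: in-degree(C)=0, level(C)=3, enqueue
  process C: level=3
All levels: A:2, B:1, C:3, D:0

Answer: A:2, B:1, C:3, D:0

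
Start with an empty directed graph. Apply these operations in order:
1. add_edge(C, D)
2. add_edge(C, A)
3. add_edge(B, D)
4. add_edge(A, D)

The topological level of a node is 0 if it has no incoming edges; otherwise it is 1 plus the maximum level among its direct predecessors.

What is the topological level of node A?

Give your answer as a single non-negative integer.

Op 1: add_edge(C, D). Edges now: 1
Op 2: add_edge(C, A). Edges now: 2
Op 3: add_edge(B, D). Edges now: 3
Op 4: add_edge(A, D). Edges now: 4
Compute levels (Kahn BFS):
  sources (in-degree 0): B, C
  process B: level=0
    B->D: in-degree(D)=2, level(D)>=1
  process C: level=0
    C->A: in-degree(A)=0, level(A)=1, enqueue
    C->D: in-degree(D)=1, level(D)>=1
  process A: level=1
    A->D: in-degree(D)=0, level(D)=2, enqueue
  process D: level=2
All levels: A:1, B:0, C:0, D:2
level(A) = 1

Answer: 1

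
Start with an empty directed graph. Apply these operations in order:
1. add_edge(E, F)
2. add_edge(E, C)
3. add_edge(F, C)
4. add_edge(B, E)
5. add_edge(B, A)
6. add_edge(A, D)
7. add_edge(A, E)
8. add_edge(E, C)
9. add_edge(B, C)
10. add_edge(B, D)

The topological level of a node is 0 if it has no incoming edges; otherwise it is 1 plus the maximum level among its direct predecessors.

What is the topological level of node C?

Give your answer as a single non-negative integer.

Answer: 4

Derivation:
Op 1: add_edge(E, F). Edges now: 1
Op 2: add_edge(E, C). Edges now: 2
Op 3: add_edge(F, C). Edges now: 3
Op 4: add_edge(B, E). Edges now: 4
Op 5: add_edge(B, A). Edges now: 5
Op 6: add_edge(A, D). Edges now: 6
Op 7: add_edge(A, E). Edges now: 7
Op 8: add_edge(E, C) (duplicate, no change). Edges now: 7
Op 9: add_edge(B, C). Edges now: 8
Op 10: add_edge(B, D). Edges now: 9
Compute levels (Kahn BFS):
  sources (in-degree 0): B
  process B: level=0
    B->A: in-degree(A)=0, level(A)=1, enqueue
    B->C: in-degree(C)=2, level(C)>=1
    B->D: in-degree(D)=1, level(D)>=1
    B->E: in-degree(E)=1, level(E)>=1
  process A: level=1
    A->D: in-degree(D)=0, level(D)=2, enqueue
    A->E: in-degree(E)=0, level(E)=2, enqueue
  process D: level=2
  process E: level=2
    E->C: in-degree(C)=1, level(C)>=3
    E->F: in-degree(F)=0, level(F)=3, enqueue
  process F: level=3
    F->C: in-degree(C)=0, level(C)=4, enqueue
  process C: level=4
All levels: A:1, B:0, C:4, D:2, E:2, F:3
level(C) = 4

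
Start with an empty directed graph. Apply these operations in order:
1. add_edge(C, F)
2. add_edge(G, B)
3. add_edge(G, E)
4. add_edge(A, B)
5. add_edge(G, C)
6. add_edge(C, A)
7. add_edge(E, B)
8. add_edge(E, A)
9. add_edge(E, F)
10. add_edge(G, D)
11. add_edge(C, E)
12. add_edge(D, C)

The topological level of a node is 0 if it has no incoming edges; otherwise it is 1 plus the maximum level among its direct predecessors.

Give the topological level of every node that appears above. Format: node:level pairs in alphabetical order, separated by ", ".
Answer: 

Op 1: add_edge(C, F). Edges now: 1
Op 2: add_edge(G, B). Edges now: 2
Op 3: add_edge(G, E). Edges now: 3
Op 4: add_edge(A, B). Edges now: 4
Op 5: add_edge(G, C). Edges now: 5
Op 6: add_edge(C, A). Edges now: 6
Op 7: add_edge(E, B). Edges now: 7
Op 8: add_edge(E, A). Edges now: 8
Op 9: add_edge(E, F). Edges now: 9
Op 10: add_edge(G, D). Edges now: 10
Op 11: add_edge(C, E). Edges now: 11
Op 12: add_edge(D, C). Edges now: 12
Compute levels (Kahn BFS):
  sources (in-degree 0): G
  process G: level=0
    G->B: in-degree(B)=2, level(B)>=1
    G->C: in-degree(C)=1, level(C)>=1
    G->D: in-degree(D)=0, level(D)=1, enqueue
    G->E: in-degree(E)=1, level(E)>=1
  process D: level=1
    D->C: in-degree(C)=0, level(C)=2, enqueue
  process C: level=2
    C->A: in-degree(A)=1, level(A)>=3
    C->E: in-degree(E)=0, level(E)=3, enqueue
    C->F: in-degree(F)=1, level(F)>=3
  process E: level=3
    E->A: in-degree(A)=0, level(A)=4, enqueue
    E->B: in-degree(B)=1, level(B)>=4
    E->F: in-degree(F)=0, level(F)=4, enqueue
  process A: level=4
    A->B: in-degree(B)=0, level(B)=5, enqueue
  process F: level=4
  process B: level=5
All levels: A:4, B:5, C:2, D:1, E:3, F:4, G:0

Answer: A:4, B:5, C:2, D:1, E:3, F:4, G:0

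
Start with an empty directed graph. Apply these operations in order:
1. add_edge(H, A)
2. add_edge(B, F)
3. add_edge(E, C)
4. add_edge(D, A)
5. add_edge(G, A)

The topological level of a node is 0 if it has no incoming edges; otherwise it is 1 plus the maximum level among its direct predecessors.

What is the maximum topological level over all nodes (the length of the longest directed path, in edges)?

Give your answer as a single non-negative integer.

Op 1: add_edge(H, A). Edges now: 1
Op 2: add_edge(B, F). Edges now: 2
Op 3: add_edge(E, C). Edges now: 3
Op 4: add_edge(D, A). Edges now: 4
Op 5: add_edge(G, A). Edges now: 5
Compute levels (Kahn BFS):
  sources (in-degree 0): B, D, E, G, H
  process B: level=0
    B->F: in-degree(F)=0, level(F)=1, enqueue
  process D: level=0
    D->A: in-degree(A)=2, level(A)>=1
  process E: level=0
    E->C: in-degree(C)=0, level(C)=1, enqueue
  process G: level=0
    G->A: in-degree(A)=1, level(A)>=1
  process H: level=0
    H->A: in-degree(A)=0, level(A)=1, enqueue
  process F: level=1
  process C: level=1
  process A: level=1
All levels: A:1, B:0, C:1, D:0, E:0, F:1, G:0, H:0
max level = 1

Answer: 1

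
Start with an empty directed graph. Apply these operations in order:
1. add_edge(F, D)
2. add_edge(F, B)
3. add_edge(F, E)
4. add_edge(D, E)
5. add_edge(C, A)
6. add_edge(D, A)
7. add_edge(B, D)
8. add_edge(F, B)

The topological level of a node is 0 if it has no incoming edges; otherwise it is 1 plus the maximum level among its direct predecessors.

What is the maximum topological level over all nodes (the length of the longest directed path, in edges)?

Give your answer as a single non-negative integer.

Op 1: add_edge(F, D). Edges now: 1
Op 2: add_edge(F, B). Edges now: 2
Op 3: add_edge(F, E). Edges now: 3
Op 4: add_edge(D, E). Edges now: 4
Op 5: add_edge(C, A). Edges now: 5
Op 6: add_edge(D, A). Edges now: 6
Op 7: add_edge(B, D). Edges now: 7
Op 8: add_edge(F, B) (duplicate, no change). Edges now: 7
Compute levels (Kahn BFS):
  sources (in-degree 0): C, F
  process C: level=0
    C->A: in-degree(A)=1, level(A)>=1
  process F: level=0
    F->B: in-degree(B)=0, level(B)=1, enqueue
    F->D: in-degree(D)=1, level(D)>=1
    F->E: in-degree(E)=1, level(E)>=1
  process B: level=1
    B->D: in-degree(D)=0, level(D)=2, enqueue
  process D: level=2
    D->A: in-degree(A)=0, level(A)=3, enqueue
    D->E: in-degree(E)=0, level(E)=3, enqueue
  process A: level=3
  process E: level=3
All levels: A:3, B:1, C:0, D:2, E:3, F:0
max level = 3

Answer: 3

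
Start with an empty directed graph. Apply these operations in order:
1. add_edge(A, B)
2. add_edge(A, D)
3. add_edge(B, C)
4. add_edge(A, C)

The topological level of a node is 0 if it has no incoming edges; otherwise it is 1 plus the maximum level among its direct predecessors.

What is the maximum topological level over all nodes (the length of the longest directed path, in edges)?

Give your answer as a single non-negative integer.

Op 1: add_edge(A, B). Edges now: 1
Op 2: add_edge(A, D). Edges now: 2
Op 3: add_edge(B, C). Edges now: 3
Op 4: add_edge(A, C). Edges now: 4
Compute levels (Kahn BFS):
  sources (in-degree 0): A
  process A: level=0
    A->B: in-degree(B)=0, level(B)=1, enqueue
    A->C: in-degree(C)=1, level(C)>=1
    A->D: in-degree(D)=0, level(D)=1, enqueue
  process B: level=1
    B->C: in-degree(C)=0, level(C)=2, enqueue
  process D: level=1
  process C: level=2
All levels: A:0, B:1, C:2, D:1
max level = 2

Answer: 2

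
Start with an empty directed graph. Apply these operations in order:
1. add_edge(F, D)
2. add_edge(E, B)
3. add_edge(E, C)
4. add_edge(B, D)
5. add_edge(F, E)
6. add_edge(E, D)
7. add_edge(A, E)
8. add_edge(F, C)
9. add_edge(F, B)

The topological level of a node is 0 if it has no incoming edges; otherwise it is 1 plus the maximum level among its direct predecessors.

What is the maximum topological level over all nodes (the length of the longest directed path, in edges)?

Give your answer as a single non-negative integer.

Op 1: add_edge(F, D). Edges now: 1
Op 2: add_edge(E, B). Edges now: 2
Op 3: add_edge(E, C). Edges now: 3
Op 4: add_edge(B, D). Edges now: 4
Op 5: add_edge(F, E). Edges now: 5
Op 6: add_edge(E, D). Edges now: 6
Op 7: add_edge(A, E). Edges now: 7
Op 8: add_edge(F, C). Edges now: 8
Op 9: add_edge(F, B). Edges now: 9
Compute levels (Kahn BFS):
  sources (in-degree 0): A, F
  process A: level=0
    A->E: in-degree(E)=1, level(E)>=1
  process F: level=0
    F->B: in-degree(B)=1, level(B)>=1
    F->C: in-degree(C)=1, level(C)>=1
    F->D: in-degree(D)=2, level(D)>=1
    F->E: in-degree(E)=0, level(E)=1, enqueue
  process E: level=1
    E->B: in-degree(B)=0, level(B)=2, enqueue
    E->C: in-degree(C)=0, level(C)=2, enqueue
    E->D: in-degree(D)=1, level(D)>=2
  process B: level=2
    B->D: in-degree(D)=0, level(D)=3, enqueue
  process C: level=2
  process D: level=3
All levels: A:0, B:2, C:2, D:3, E:1, F:0
max level = 3

Answer: 3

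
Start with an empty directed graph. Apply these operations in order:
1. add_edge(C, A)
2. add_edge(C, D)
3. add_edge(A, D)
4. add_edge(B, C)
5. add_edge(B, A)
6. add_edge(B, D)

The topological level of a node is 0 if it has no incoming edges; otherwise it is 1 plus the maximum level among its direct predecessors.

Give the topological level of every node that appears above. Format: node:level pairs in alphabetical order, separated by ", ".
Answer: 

Op 1: add_edge(C, A). Edges now: 1
Op 2: add_edge(C, D). Edges now: 2
Op 3: add_edge(A, D). Edges now: 3
Op 4: add_edge(B, C). Edges now: 4
Op 5: add_edge(B, A). Edges now: 5
Op 6: add_edge(B, D). Edges now: 6
Compute levels (Kahn BFS):
  sources (in-degree 0): B
  process B: level=0
    B->A: in-degree(A)=1, level(A)>=1
    B->C: in-degree(C)=0, level(C)=1, enqueue
    B->D: in-degree(D)=2, level(D)>=1
  process C: level=1
    C->A: in-degree(A)=0, level(A)=2, enqueue
    C->D: in-degree(D)=1, level(D)>=2
  process A: level=2
    A->D: in-degree(D)=0, level(D)=3, enqueue
  process D: level=3
All levels: A:2, B:0, C:1, D:3

Answer: A:2, B:0, C:1, D:3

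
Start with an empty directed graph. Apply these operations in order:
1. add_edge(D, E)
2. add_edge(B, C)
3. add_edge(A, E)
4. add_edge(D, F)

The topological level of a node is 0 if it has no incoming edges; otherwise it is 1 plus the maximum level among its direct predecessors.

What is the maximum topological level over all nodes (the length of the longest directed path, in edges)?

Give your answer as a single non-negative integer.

Answer: 1

Derivation:
Op 1: add_edge(D, E). Edges now: 1
Op 2: add_edge(B, C). Edges now: 2
Op 3: add_edge(A, E). Edges now: 3
Op 4: add_edge(D, F). Edges now: 4
Compute levels (Kahn BFS):
  sources (in-degree 0): A, B, D
  process A: level=0
    A->E: in-degree(E)=1, level(E)>=1
  process B: level=0
    B->C: in-degree(C)=0, level(C)=1, enqueue
  process D: level=0
    D->E: in-degree(E)=0, level(E)=1, enqueue
    D->F: in-degree(F)=0, level(F)=1, enqueue
  process C: level=1
  process E: level=1
  process F: level=1
All levels: A:0, B:0, C:1, D:0, E:1, F:1
max level = 1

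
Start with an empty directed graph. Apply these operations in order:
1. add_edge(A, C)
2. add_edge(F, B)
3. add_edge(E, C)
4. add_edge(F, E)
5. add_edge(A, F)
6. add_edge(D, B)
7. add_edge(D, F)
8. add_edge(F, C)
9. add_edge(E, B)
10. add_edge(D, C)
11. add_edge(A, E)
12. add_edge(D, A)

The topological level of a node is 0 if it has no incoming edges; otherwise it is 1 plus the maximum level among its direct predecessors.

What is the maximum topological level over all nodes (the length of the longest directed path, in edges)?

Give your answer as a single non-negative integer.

Answer: 4

Derivation:
Op 1: add_edge(A, C). Edges now: 1
Op 2: add_edge(F, B). Edges now: 2
Op 3: add_edge(E, C). Edges now: 3
Op 4: add_edge(F, E). Edges now: 4
Op 5: add_edge(A, F). Edges now: 5
Op 6: add_edge(D, B). Edges now: 6
Op 7: add_edge(D, F). Edges now: 7
Op 8: add_edge(F, C). Edges now: 8
Op 9: add_edge(E, B). Edges now: 9
Op 10: add_edge(D, C). Edges now: 10
Op 11: add_edge(A, E). Edges now: 11
Op 12: add_edge(D, A). Edges now: 12
Compute levels (Kahn BFS):
  sources (in-degree 0): D
  process D: level=0
    D->A: in-degree(A)=0, level(A)=1, enqueue
    D->B: in-degree(B)=2, level(B)>=1
    D->C: in-degree(C)=3, level(C)>=1
    D->F: in-degree(F)=1, level(F)>=1
  process A: level=1
    A->C: in-degree(C)=2, level(C)>=2
    A->E: in-degree(E)=1, level(E)>=2
    A->F: in-degree(F)=0, level(F)=2, enqueue
  process F: level=2
    F->B: in-degree(B)=1, level(B)>=3
    F->C: in-degree(C)=1, level(C)>=3
    F->E: in-degree(E)=0, level(E)=3, enqueue
  process E: level=3
    E->B: in-degree(B)=0, level(B)=4, enqueue
    E->C: in-degree(C)=0, level(C)=4, enqueue
  process B: level=4
  process C: level=4
All levels: A:1, B:4, C:4, D:0, E:3, F:2
max level = 4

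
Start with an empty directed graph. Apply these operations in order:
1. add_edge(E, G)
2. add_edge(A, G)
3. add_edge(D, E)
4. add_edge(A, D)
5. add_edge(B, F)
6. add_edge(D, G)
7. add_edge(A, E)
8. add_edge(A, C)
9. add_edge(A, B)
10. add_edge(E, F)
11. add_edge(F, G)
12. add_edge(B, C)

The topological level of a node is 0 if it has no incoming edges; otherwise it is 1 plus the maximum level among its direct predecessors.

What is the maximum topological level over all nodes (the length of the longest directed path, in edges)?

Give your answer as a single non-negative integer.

Answer: 4

Derivation:
Op 1: add_edge(E, G). Edges now: 1
Op 2: add_edge(A, G). Edges now: 2
Op 3: add_edge(D, E). Edges now: 3
Op 4: add_edge(A, D). Edges now: 4
Op 5: add_edge(B, F). Edges now: 5
Op 6: add_edge(D, G). Edges now: 6
Op 7: add_edge(A, E). Edges now: 7
Op 8: add_edge(A, C). Edges now: 8
Op 9: add_edge(A, B). Edges now: 9
Op 10: add_edge(E, F). Edges now: 10
Op 11: add_edge(F, G). Edges now: 11
Op 12: add_edge(B, C). Edges now: 12
Compute levels (Kahn BFS):
  sources (in-degree 0): A
  process A: level=0
    A->B: in-degree(B)=0, level(B)=1, enqueue
    A->C: in-degree(C)=1, level(C)>=1
    A->D: in-degree(D)=0, level(D)=1, enqueue
    A->E: in-degree(E)=1, level(E)>=1
    A->G: in-degree(G)=3, level(G)>=1
  process B: level=1
    B->C: in-degree(C)=0, level(C)=2, enqueue
    B->F: in-degree(F)=1, level(F)>=2
  process D: level=1
    D->E: in-degree(E)=0, level(E)=2, enqueue
    D->G: in-degree(G)=2, level(G)>=2
  process C: level=2
  process E: level=2
    E->F: in-degree(F)=0, level(F)=3, enqueue
    E->G: in-degree(G)=1, level(G)>=3
  process F: level=3
    F->G: in-degree(G)=0, level(G)=4, enqueue
  process G: level=4
All levels: A:0, B:1, C:2, D:1, E:2, F:3, G:4
max level = 4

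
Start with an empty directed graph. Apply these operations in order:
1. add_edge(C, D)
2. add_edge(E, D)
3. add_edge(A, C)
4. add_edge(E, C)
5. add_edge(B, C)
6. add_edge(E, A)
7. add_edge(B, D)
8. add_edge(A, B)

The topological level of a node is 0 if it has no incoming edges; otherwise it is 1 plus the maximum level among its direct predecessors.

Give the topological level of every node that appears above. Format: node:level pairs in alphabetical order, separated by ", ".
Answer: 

Answer: A:1, B:2, C:3, D:4, E:0

Derivation:
Op 1: add_edge(C, D). Edges now: 1
Op 2: add_edge(E, D). Edges now: 2
Op 3: add_edge(A, C). Edges now: 3
Op 4: add_edge(E, C). Edges now: 4
Op 5: add_edge(B, C). Edges now: 5
Op 6: add_edge(E, A). Edges now: 6
Op 7: add_edge(B, D). Edges now: 7
Op 8: add_edge(A, B). Edges now: 8
Compute levels (Kahn BFS):
  sources (in-degree 0): E
  process E: level=0
    E->A: in-degree(A)=0, level(A)=1, enqueue
    E->C: in-degree(C)=2, level(C)>=1
    E->D: in-degree(D)=2, level(D)>=1
  process A: level=1
    A->B: in-degree(B)=0, level(B)=2, enqueue
    A->C: in-degree(C)=1, level(C)>=2
  process B: level=2
    B->C: in-degree(C)=0, level(C)=3, enqueue
    B->D: in-degree(D)=1, level(D)>=3
  process C: level=3
    C->D: in-degree(D)=0, level(D)=4, enqueue
  process D: level=4
All levels: A:1, B:2, C:3, D:4, E:0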